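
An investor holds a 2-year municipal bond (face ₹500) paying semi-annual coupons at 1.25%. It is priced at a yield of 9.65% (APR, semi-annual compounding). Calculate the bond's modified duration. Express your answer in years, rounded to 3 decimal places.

Periodic yield y = 0.04825. First find Macaulay duration:
  t   CF        PV=CF/(1+0.04825)^t    t·PV
  1        3.125         2.9812         2.9812
  2        3.125         2.8439         5.6879
  3        3.125         2.7130         8.1391
  4      503.125       416.6932     1,666.7728
  Σ                    425.2313     1,683.5809
P = 425.2313; Macaulay duration = 1,683.5809 / 425.2313 = 3.95921 half-year periods = 1.97961 years.
Modified duration = D_Mac / (1 + y) = 1.97961 / 1.04825 = 1.88849 years.

1.888 years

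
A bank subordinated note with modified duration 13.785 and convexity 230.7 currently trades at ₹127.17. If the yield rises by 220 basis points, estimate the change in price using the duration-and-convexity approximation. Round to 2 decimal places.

-₹31.47

Duration effect: -D_mod·Δy = -13.785 × (+0.022) = -0.303270
Convexity effect: ½·C·(Δy)² = 0.5 × 230.7 × (0.022)² = +0.0558294
ΔP/P ≈ -0.303270 + 0.0558294 = -0.2474406
ΔP ≈ 127.17 × (-0.2474406) = -31.467021102.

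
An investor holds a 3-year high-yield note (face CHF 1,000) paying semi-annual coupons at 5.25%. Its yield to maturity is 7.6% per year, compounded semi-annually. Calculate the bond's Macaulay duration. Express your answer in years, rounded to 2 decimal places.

2.81 years

Periodic yield y = 0.038. Discount each cash flow and weight by its period:
  t   CF        PV=CF/(1+0.038)^t    t·PV
  1        26.25        25.2890        25.2890
  2        26.25        24.3632        48.7264
  3        26.25        23.4713        70.4139
  4        26.25        22.6120        90.4482
  5        26.25        21.7842       108.9212
  6     1,026.25       820.4820     4,922.8919
  Σ                    938.0018     5,266.6907
Price P = Σ PV = 938.0018.
Macaulay duration = Σ(t·PV) / P = 5,266.6907 / 938.0018 = 5.61480 half-year periods.
In years: 5.61480 / 2 = 2.80740 years.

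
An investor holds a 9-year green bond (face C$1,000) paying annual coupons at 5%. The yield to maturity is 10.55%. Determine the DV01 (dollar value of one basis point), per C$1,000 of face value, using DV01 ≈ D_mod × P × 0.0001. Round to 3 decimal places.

Periodic yield y = 0.1055.
  t   CF        PV=CF/(1+0.1055)^t    t·PV
  1        50.00        45.2284        45.2284
  2        50.00        40.9122        81.8243
  3        50.00        37.0078       111.0235
  4        50.00        33.4761       133.9044
  5        50.00        30.2814       151.4071
  6        50.00        27.3916       164.3496
  7        50.00        24.7776       173.4430
  8        50.00        22.4130       179.3040
  9     1,050.00       425.7558     3,831.8022
  Σ                    687.2439     4,872.2867
P = 687.2439; D_Mac = 7.08960 yrs; D_mod = 6.41303 yrs.
DV01 ≈ 6.41303 × 687.2439 × 0.0001 = 0.440732.

C$0.441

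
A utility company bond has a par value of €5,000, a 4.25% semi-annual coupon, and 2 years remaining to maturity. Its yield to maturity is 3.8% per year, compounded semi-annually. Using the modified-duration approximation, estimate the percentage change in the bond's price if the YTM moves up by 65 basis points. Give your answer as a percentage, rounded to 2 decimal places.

Periodic yield y = 0.019. Modified duration first:
  t   CF        PV=CF/(1+0.019)^t    t·PV
  1       106.25       104.2689       104.2689
  2       106.25       102.3247       204.6494
  3       106.25       100.4168       301.2504
  4     5,106.25     4,735.9307    18,943.7228
  Σ                  5,042.9411    19,553.8915
P = 5,042.9411; D_Mac = 3.87748 half-year periods = 1.93874 yrs; D_mod = 1.93874/(1+0.019) = 1.90259 yrs.
ΔP/P ≈ -D_mod · Δy = -1.90259 × (+0.0065) = -0.012367 = -1.2367%.

-1.24%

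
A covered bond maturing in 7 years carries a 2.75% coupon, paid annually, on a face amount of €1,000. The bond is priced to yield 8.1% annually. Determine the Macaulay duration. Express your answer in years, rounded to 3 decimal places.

6.346 years

Periodic yield y = 0.081. Discount each cash flow and weight by its year:
  t   CF        PV=CF/(1+0.081)^t    t·PV
  1        27.50        25.4394        25.4394
  2        27.50        23.5332        47.0664
  3        27.50        21.7699        65.3096
  4        27.50        20.1386        80.5545
  5        27.50        18.6296        93.1481
  6        27.50        17.2337       103.4022
  7     1,027.50       595.6648     4,169.6539
  Σ                    722.4093     4,584.5742
Price P = Σ PV = 722.4093.
Macaulay duration = Σ(t·PV) / P = 4,584.5742 / 722.4093 = 6.34623 years.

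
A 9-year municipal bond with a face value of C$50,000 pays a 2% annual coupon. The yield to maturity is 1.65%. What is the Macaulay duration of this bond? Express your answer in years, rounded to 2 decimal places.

8.34 years

Periodic yield y = 0.0165. Discount each cash flow and weight by its year:
  t   CF        PV=CF/(1+0.0165)^t    t·PV
  1     1,000.00       983.7678       983.7678
  2     1,000.00       967.7991     1,935.5983
  3     1,000.00       952.0897     2,856.2690
  4     1,000.00       936.6352     3,746.5407
  5     1,000.00       921.4316     4,607.1578
  6     1,000.00       906.4747     5,438.8484
  7     1,000.00       891.7607     6,242.3248
  8     1,000.00       877.2855     7,018.2838
  9    51,000.00    44,015.3064   396,137.7575
  Σ                 51,452.5507   428,966.5481
Price P = Σ PV = 51,452.5507.
Macaulay duration = Σ(t·PV) / P = 428,966.5481 / 51,452.5507 = 8.33713 years.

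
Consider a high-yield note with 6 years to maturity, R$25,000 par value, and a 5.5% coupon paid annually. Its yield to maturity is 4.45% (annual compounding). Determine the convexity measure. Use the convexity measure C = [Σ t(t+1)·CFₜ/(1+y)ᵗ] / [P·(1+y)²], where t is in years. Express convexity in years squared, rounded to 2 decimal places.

With y = 0.0445:
  t   CF        PV=CF/(1+0.0445)^t    t·PV        t(t+1)·PV
  1     1,375.00     1,316.4193     1,316.4193       2,632.8387
  2     1,375.00     1,260.3345     2,520.6689       7,562.0067
  3     1,375.00     1,206.6390     3,619.9171      14,479.6682
  4     1,375.00     1,155.2312     4,620.9249      23,104.6246
  5     1,375.00     1,106.0136     5,530.0681      33,180.4087
  6    26,375.00    20,311.4909   121,868.9454     853,082.6175
  Σ                 26,356.1286   139,476.9437     934,042.1644
P = 26,356.1286.
Convexity = Σ t(t+1)·PV / [P·(1+y)²] = 934,042.1644 / (26,356.1286 × 1.090980) = 32.48389.

32.48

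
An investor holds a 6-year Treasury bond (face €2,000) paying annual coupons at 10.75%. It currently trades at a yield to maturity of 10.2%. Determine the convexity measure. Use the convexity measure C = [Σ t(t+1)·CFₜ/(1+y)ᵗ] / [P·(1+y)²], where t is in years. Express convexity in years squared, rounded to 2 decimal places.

25.02

With y = 0.102:
  t   CF        PV=CF/(1+0.102)^t    t·PV        t(t+1)·PV
  1       215.00       195.0998       195.0998         390.1996
  2       215.00       177.0416       354.0832       1,062.2495
  3       215.00       160.6548       481.9644       1,927.8575
  4       215.00       145.7847       583.1390       2,915.6949
  5       215.00       132.2911       661.4553       3,968.7317
  6     2,215.00     1,236.7564     7,420.5383      51,943.7684
  Σ                  2,047.6284     9,696.2800      62,208.5016
P = 2,047.6284.
Convexity = Σ t(t+1)·PV / [P·(1+y)²] = 62,208.5016 / (2,047.6284 × 1.214404) = 25.01701.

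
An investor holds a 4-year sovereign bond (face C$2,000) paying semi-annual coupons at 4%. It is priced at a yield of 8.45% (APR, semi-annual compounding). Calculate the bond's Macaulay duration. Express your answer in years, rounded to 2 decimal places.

3.71 years

Periodic yield y = 0.04225. Discount each cash flow and weight by its period:
  t   CF        PV=CF/(1+0.04225)^t    t·PV
  1        40.00        38.3785        38.3785
  2        40.00        36.8227        73.6455
  3        40.00        35.3301       105.9902
  4        40.00        33.8979       135.5915
  5        40.00        32.5237       162.6187
  6        40.00        31.2053       187.2319
  7        40.00        29.9403       209.5823
  8     2,040.00     1,465.0584    11,720.4672
  Σ                  1,703.1570    12,633.5058
Price P = Σ PV = 1,703.1570.
Macaulay duration = Σ(t·PV) / P = 12,633.5058 / 1,703.1570 = 7.41770 half-year periods.
In years: 7.41770 / 2 = 3.70885 years.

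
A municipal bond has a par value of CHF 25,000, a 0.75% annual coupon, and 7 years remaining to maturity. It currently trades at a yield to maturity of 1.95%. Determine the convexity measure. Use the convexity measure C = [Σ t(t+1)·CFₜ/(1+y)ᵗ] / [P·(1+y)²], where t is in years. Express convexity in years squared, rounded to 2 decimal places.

52.22

With y = 0.0195:
  t   CF        PV=CF/(1+0.0195)^t    t·PV        t(t+1)·PV
  1       187.50       183.9137       183.9137         367.8274
  2       187.50       180.3960       360.7919       1,082.3758
  3       187.50       176.9455       530.8366       2,123.3463
  4       187.50       173.5611       694.2443       3,471.2217
  5       187.50       170.2414       851.2069       5,107.2413
  6       187.50       166.9852     1,001.9110       7,013.3770
  7    25,187.50    22,002.6228   154,018.3593   1,232,146.8744
  Σ                 23,054.6656   157,641.2637   1,251,312.2637
P = 23,054.6656.
Convexity = Σ t(t+1)·PV / [P·(1+y)²] = 1,251,312.2637 / (23,054.6656 × 1.039380) = 52.21946.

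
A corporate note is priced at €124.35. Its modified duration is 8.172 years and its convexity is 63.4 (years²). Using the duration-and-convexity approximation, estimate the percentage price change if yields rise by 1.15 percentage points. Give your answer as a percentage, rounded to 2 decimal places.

-8.98%

Duration effect: -D_mod·Δy = -8.172 × (+0.0115) = -0.093978
Convexity effect: ½·C·(Δy)² = 0.5 × 63.4 × (0.0115)² = +0.004192325
ΔP/P ≈ -0.093978 + 0.004192325 = -0.089785675
= -8.9785675%.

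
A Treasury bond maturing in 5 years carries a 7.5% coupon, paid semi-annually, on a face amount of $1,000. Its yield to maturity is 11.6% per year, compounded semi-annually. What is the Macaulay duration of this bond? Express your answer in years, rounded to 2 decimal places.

4.18 years

Periodic yield y = 0.058. Discount each cash flow and weight by its period:
  t   CF        PV=CF/(1+0.058)^t    t·PV
  1        37.50        35.4442        35.4442
  2        37.50        33.5012        67.0023
  3        37.50        31.6646        94.9939
  4        37.50        29.9288       119.7150
  5        37.50        28.2880       141.4402
  6        37.50        26.7373       160.4237
  7        37.50        25.2715       176.9007
  8        37.50        23.8861       191.0891
  9        37.50        22.5767       203.1902
  10    1,037.50       590.3797     5,903.7972
  Σ                    847.6782     7,093.9966
Price P = Σ PV = 847.6782.
Macaulay duration = Σ(t·PV) / P = 7,093.9966 / 847.6782 = 8.36874 half-year periods.
In years: 8.36874 / 2 = 4.18437 years.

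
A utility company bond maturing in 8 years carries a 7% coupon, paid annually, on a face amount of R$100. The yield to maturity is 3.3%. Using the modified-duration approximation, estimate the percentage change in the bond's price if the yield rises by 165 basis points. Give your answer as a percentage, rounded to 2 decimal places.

Periodic yield y = 0.033. Modified duration first:
  t   CF        PV=CF/(1+0.033)^t    t·PV
  1         7.00         6.7764         6.7764
  2         7.00         6.5599        13.1198
  3         7.00         6.3503        19.0510
  4         7.00         6.1475        24.5899
  5         7.00         5.9511        29.7554
  6         7.00         5.7610        34.5659
  7         7.00         5.5769        39.0386
  8       107.00        82.5242       660.1934
  Σ                    125.6473       827.0904
P = 125.6473; D_Mac = 6.58264 yrs; D_mod = 6.58264/(1+0.033) = 6.37235 yrs.
ΔP/P ≈ -D_mod · Δy = -6.37235 × (+0.0165) = -0.105144 = -10.5144%.

-10.51%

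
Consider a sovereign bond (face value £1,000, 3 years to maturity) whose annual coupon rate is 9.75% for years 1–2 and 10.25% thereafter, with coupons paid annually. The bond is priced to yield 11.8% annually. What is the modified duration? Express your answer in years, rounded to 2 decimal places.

2.45 years

Periodic yield y = 0.118. First find Macaulay duration:
  t   CF        PV=CF/(1+0.118)^t    t·PV
  1        97.50        87.2093        87.2093
  2        97.50        78.0047       156.0095
  3     1,102.50       788.9567     2,366.8702
  Σ                    954.1708     2,610.0890
P = 954.1708; Macaulay duration = 2,610.0890 / 954.1708 = 2.73545 years.
Modified duration = D_Mac / (1 + y) = 2.73545 / 1.118 = 2.44674 years.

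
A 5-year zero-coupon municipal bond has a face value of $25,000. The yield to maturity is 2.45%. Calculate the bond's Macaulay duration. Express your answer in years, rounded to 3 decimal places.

A zero-coupon bond has a single cash flow at maturity, so its Macaulay duration equals its maturity: 5 years.

5.000 years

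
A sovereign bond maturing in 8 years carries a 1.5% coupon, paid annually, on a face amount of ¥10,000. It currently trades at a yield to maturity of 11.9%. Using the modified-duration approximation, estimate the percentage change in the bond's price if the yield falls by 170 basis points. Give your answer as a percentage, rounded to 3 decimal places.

+11.191%

Periodic yield y = 0.119. Modified duration first:
  t   CF        PV=CF/(1+0.119)^t    t·PV
  1       150.00       134.0483       134.0483
  2       150.00       119.7929       239.5858
  3       150.00       107.0535       321.1606
  4       150.00        95.6689       382.6757
  5       150.00        85.4950       427.4751
  6       150.00        76.4031       458.4183
  7       150.00        68.2780       477.9458
  8    10,150.00     4,128.8143    33,030.5144
  Σ                  4,815.5540    35,471.8241
P = 4,815.5540; D_Mac = 7.36609 yrs; D_mod = 7.36609/(1+0.119) = 6.58275 yrs.
ΔP/P ≈ -D_mod · Δy = -6.58275 × (-0.017) = +0.111907 = +11.1907%.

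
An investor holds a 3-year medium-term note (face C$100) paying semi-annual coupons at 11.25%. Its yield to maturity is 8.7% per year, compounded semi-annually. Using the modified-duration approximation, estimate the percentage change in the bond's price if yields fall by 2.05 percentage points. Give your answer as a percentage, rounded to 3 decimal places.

+5.189%

Periodic yield y = 0.0435. Modified duration first:
  t   CF        PV=CF/(1+0.0435)^t    t·PV
  1        5.625         5.3905         5.3905
  2        5.625         5.1658        10.3316
  3        5.625         4.9505        14.8514
  4        5.625         4.7441        18.9764
  5        5.625         4.5463        22.7316
  6      105.625        81.8111       490.8663
  Σ                    106.6082       563.1478
P = 106.6082; D_Mac = 5.28240 half-year periods = 2.64120 yrs; D_mod = 2.64120/(1+0.0435) = 2.53110 yrs.
ΔP/P ≈ -D_mod · Δy = -2.53110 × (-0.0205) = +0.051888 = +5.1888%.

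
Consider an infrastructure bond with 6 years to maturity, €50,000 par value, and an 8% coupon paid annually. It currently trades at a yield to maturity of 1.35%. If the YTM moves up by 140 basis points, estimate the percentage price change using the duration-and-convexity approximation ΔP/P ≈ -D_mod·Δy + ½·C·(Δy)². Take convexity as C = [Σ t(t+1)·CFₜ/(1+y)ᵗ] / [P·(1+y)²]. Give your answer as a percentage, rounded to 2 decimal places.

With y = 0.0135:
  t   CF        PV=CF/(1+0.0135)^t    t·PV        t(t+1)·PV
  1     4,000.00     3,946.7193     3,946.7193       7,893.4386
  2     4,000.00     3,894.1483     7,788.2966      23,364.8897
  3     4,000.00     3,842.2775    11,526.8326      46,107.3305
  4     4,000.00     3,791.0977    15,164.3909      75,821.9544
  5     4,000.00     3,740.5996    18,702.9981     112,217.9888
  6    54,000.00    49,825.4514   298,952.7082   2,092,668.9574
  Σ                 69,040.2938   356,081.9457   2,358,074.5594
P = 69,040.2938; D_Mac = 5.15760 yrs; D_mod = 5.08890 yrs; C = 33.25121.
Duration effect: -5.08890 × (+0.014) = -0.071245
Convexity effect: 0.5 × 33.25121 × (0.014)² = +0.0032586
ΔP/P ≈ -0.071245 + 0.0032586 = -0.067986 = -6.7986%.

-6.80%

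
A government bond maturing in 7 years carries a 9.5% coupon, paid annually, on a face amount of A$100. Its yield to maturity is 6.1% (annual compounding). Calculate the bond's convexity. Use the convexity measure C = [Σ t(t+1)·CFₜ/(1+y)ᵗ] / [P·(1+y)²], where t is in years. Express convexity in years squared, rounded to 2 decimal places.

36.28

With y = 0.061:
  t   CF        PV=CF/(1+0.061)^t    t·PV        t(t+1)·PV
  1         9.50         8.9538         8.9538          17.9076
  2         9.50         8.4390        16.8781          50.6342
  3         9.50         7.9539        23.8616          95.4462
  4         9.50         7.4966        29.9862         149.9312
  5         9.50         7.0656        35.3278         211.9668
  6         9.50         6.6593        39.9561         279.6924
  7       109.50        72.3447       506.4126       4,051.3005
  Σ                    118.9128       661.3761       4,856.8790
P = 118.9128.
Convexity = Σ t(t+1)·PV / [P·(1+y)²] = 4,856.8790 / (118.9128 × 1.125721) = 36.28255.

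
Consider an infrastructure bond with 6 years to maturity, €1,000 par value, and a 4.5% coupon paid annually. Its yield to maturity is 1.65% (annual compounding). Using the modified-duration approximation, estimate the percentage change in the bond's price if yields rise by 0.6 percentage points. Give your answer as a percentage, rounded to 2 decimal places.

-3.21%

Periodic yield y = 0.0165. Modified duration first:
  t   CF        PV=CF/(1+0.0165)^t    t·PV
  1        45.00        44.2696        44.2696
  2        45.00        43.5510        87.1019
  3        45.00        42.8440       128.5321
  4        45.00        42.1486       168.5943
  5        45.00        41.4644       207.3221
  6     1,045.00       947.2661     5,683.5966
  Σ                  1,161.5436     6,319.4166
P = 1,161.5436; D_Mac = 5.44053 yrs; D_mod = 5.44053/(1+0.0165) = 5.35222 yrs.
ΔP/P ≈ -D_mod · Δy = -5.35222 × (+0.006) = -0.032113 = -3.2113%.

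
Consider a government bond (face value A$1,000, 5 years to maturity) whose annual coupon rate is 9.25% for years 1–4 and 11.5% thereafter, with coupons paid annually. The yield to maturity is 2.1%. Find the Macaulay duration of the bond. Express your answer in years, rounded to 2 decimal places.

Periodic yield y = 0.021. Discount each cash flow and weight by its year:
  t   CF        PV=CF/(1+0.021)^t    t·PV
  1        92.50        90.5975        90.5975
  2        92.50        88.7340       177.4681
  3        92.50        86.9090       260.7269
  4        92.50        85.1214       340.4856
  5     1,115.00     1,004.9539     5,024.7697
  Σ                  1,356.3158     5,894.0477
Price P = Σ PV = 1,356.3158.
Macaulay duration = Σ(t·PV) / P = 5,894.0477 / 1,356.3158 = 4.34563 years.

4.35 years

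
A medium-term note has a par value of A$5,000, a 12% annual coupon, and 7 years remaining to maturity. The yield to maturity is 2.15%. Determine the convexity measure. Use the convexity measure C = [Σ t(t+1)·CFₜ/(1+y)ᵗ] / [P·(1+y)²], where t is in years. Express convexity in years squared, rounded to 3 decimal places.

With y = 0.0215:
  t   CF        PV=CF/(1+0.0215)^t    t·PV        t(t+1)·PV
  1       600.00       587.3715       587.3715       1,174.7430
  2       600.00       575.0088     1,150.0176       3,450.0529
  3       600.00       562.9063     1,688.7190       6,754.8760
  4       600.00       551.0586     2,204.2343      11,021.1715
  5       600.00       539.4602     2,697.3009      16,183.8055
  6       600.00       528.1059     3,168.6354      22,180.4481
  7     5,600.00     4,825.2457    33,776.7197     270,213.7579
  Σ                  8,169.1570    45,272.9986     330,978.8550
P = 8,169.1570.
Convexity = Σ t(t+1)·PV / [P·(1+y)²] = 330,978.8550 / (8,169.1570 × 1.043462) = 38.82811.

38.828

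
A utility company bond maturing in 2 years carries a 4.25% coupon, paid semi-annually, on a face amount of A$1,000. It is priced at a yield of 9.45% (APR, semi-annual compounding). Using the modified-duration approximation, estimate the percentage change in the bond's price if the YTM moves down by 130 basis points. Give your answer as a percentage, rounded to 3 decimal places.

Periodic yield y = 0.04725. Modified duration first:
  t   CF        PV=CF/(1+0.04725)^t    t·PV
  1        21.25        20.2912        20.2912
  2        21.25        19.3757        38.7515
  3        21.25        18.5015        55.5046
  4     1,021.25       849.0448     3,396.1791
  Σ                    907.2133     3,510.7264
P = 907.2133; D_Mac = 3.86979 half-year periods = 1.93490 yrs; D_mod = 1.93490/(1+0.04725) = 1.84760 yrs.
ΔP/P ≈ -D_mod · Δy = -1.84760 × (-0.013) = +0.024019 = +2.4019%.

+2.402%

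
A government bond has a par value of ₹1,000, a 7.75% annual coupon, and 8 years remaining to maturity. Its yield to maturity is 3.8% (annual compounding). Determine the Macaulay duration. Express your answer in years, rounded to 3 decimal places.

6.467 years

Periodic yield y = 0.038. Discount each cash flow and weight by its year:
  t   CF        PV=CF/(1+0.038)^t    t·PV
  1        77.50        74.6628        74.6628
  2        77.50        71.9295       143.8590
  3        77.50        69.2962       207.8887
  4        77.50        66.7594       267.0375
  5        77.50        64.3154       321.5770
  6        77.50        61.9609       371.7653
  7        77.50        59.6926       417.8479
  8     1,077.50       799.5368     6,396.2943
  Σ                  1,268.1535     8,200.9325
Price P = Σ PV = 1,268.1535.
Macaulay duration = Σ(t·PV) / P = 8,200.9325 / 1,268.1535 = 6.46683 years.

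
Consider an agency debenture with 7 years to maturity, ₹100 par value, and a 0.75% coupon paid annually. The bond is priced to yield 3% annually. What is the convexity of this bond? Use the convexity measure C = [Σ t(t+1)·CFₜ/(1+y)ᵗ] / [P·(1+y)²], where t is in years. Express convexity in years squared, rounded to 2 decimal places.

With y = 0.03:
  t   CF        PV=CF/(1+0.03)^t    t·PV        t(t+1)·PV
  1         0.75         0.7282         0.7282           1.4563
  2         0.75         0.7069         1.4139           4.2417
  3         0.75         0.6864         2.0591           8.2363
  4         0.75         0.6664         2.6655          13.3273
  5         0.75         0.6470         3.2348          19.4087
  6         0.75         0.6281         3.7687          26.3808
  7       100.75        81.9190       573.4328       4,587.4623
  Σ                     85.9819       587.3028       4,660.5133
P = 85.9819.
Convexity = Σ t(t+1)·PV / [P·(1+y)²] = 4,660.5133 / (85.9819 × 1.060900) = 51.09195.

51.09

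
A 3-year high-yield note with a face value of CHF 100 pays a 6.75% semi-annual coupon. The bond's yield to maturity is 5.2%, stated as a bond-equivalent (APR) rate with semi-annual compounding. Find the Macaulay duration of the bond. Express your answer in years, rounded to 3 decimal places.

2.771 years

Periodic yield y = 0.026. Discount each cash flow and weight by its period:
  t   CF        PV=CF/(1+0.026)^t    t·PV
  1        3.375         3.2895         3.2895
  2        3.375         3.2061         6.4122
  3        3.375         3.1249         9.3746
  4        3.375         3.0457        12.1827
  5        3.375         2.9685        14.8425
  6      103.375        88.6199       531.7195
  Σ                    104.2546       577.8211
Price P = Σ PV = 104.2546.
Macaulay duration = Σ(t·PV) / P = 577.8211 / 104.2546 = 5.54241 half-year periods.
In years: 5.54241 / 2 = 2.77120 years.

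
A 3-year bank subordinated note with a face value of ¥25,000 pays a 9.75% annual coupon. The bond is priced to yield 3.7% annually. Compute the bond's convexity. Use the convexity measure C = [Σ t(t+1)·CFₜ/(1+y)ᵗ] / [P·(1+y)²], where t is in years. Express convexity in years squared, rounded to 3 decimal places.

9.978

With y = 0.037:
  t   CF        PV=CF/(1+0.037)^t    t·PV        t(t+1)·PV
  1     2,437.50     2,350.5304     2,350.5304       4,701.0608
  2     2,437.50     2,266.6638     4,533.3276      13,599.9829
  3    27,437.50    24,604.1445    73,812.4334     295,249.7336
  Σ                 29,221.3387    80,696.2914     313,550.7773
P = 29,221.3387.
Convexity = Σ t(t+1)·PV / [P·(1+y)²] = 313,550.7773 / (29,221.3387 × 1.075369) = 9.97816.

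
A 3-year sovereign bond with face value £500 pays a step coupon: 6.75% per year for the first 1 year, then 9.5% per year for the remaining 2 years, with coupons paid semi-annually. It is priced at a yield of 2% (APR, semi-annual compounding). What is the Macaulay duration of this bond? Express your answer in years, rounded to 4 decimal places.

Periodic yield y = 0.01. Discount each cash flow and weight by its period:
  t   CF        PV=CF/(1+0.01)^t    t·PV
  1       16.875        16.7079        16.7079
  2       16.875        16.5425        33.0850
  3       23.750        23.0515        69.1545
  4       23.750        22.8233        91.2931
  5       23.750        22.5973       112.9866
  6      523.750       493.3962     2,960.3772
  Σ                    595.1187     3,283.6043
Price P = Σ PV = 595.1187.
Macaulay duration = Σ(t·PV) / P = 3,283.6043 / 595.1187 = 5.51756 half-year periods.
In years: 5.51756 / 2 = 2.75878 years.

2.7588 years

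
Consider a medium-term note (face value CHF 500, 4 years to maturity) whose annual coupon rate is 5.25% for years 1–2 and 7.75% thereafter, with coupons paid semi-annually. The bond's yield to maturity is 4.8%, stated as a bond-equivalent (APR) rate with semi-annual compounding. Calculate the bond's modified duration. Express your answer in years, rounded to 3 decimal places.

Periodic yield y = 0.024. First find Macaulay duration:
  t   CF        PV=CF/(1+0.024)^t    t·PV
  1       13.125        12.8174        12.8174
  2       13.125        12.5170        25.0340
  3       13.125        12.2236        36.6708
  4       13.125        11.9371        47.7485
  5       19.375        17.2085        86.0423
  6       19.375        16.8051       100.8308
  7       19.375        16.4113       114.8788
  8      519.375       429.6169     3,436.9354
  Σ                    529.5369     3,860.9580
P = 529.5369; Macaulay duration = 3,860.9580 / 529.5369 = 7.29120 half-year periods = 3.64560 years.
Modified duration = D_Mac / (1 + y) = 3.64560 / 1.024 = 3.56016 years.

3.560 years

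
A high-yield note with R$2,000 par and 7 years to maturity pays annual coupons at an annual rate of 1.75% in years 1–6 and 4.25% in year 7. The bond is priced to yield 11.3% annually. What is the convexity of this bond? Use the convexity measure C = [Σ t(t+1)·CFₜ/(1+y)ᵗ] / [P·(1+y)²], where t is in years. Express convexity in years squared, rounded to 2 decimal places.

41.04

With y = 0.113:
  t   CF        PV=CF/(1+0.113)^t    t·PV        t(t+1)·PV
  1        35.00        31.4465        31.4465          62.8931
  2        35.00        28.2539        56.5077         169.5231
  3        35.00        25.3853        76.1559         304.6238
  4        35.00        22.8080        91.2320         456.1602
  5        35.00        20.4924       102.4619         614.7711
  6        35.00        18.4118       110.4710         773.2970
  7     2,085.00       985.4621     6,898.2344      55,185.8754
  Σ                  1,132.2600     7,366.5095      57,567.1438
P = 1,132.2600.
Convexity = Σ t(t+1)·PV / [P·(1+y)²] = 57,567.1438 / (1,132.2600 × 1.238769) = 41.04291.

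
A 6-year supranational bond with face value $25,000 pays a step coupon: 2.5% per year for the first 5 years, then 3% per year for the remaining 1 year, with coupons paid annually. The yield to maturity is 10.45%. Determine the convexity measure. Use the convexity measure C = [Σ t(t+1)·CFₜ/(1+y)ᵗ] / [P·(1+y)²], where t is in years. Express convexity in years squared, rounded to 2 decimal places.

With y = 0.1045:
  t   CF        PV=CF/(1+0.1045)^t    t·PV        t(t+1)·PV
  1       625.00       565.8669       565.8669       1,131.7338
  2       625.00       512.3286     1,024.6571       3,073.9714
  3       625.00       463.8557     1,391.5670       5,566.2679
  4       625.00       419.9689     1,679.8756       8,399.3781
  5       625.00       380.2344     1,901.1720      11,407.0323
  6    25,750.00    14,183.4836    85,100.9019     595,706.3130
  Σ                 16,525.7381    91,664.0405     625,284.6965
P = 16,525.7381.
Convexity = Σ t(t+1)·PV / [P·(1+y)²] = 625,284.6965 / (16,525.7381 × 1.219920) = 31.01598.

31.02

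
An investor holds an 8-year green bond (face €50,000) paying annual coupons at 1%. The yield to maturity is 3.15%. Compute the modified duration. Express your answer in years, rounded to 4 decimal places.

7.4643 years

Periodic yield y = 0.0315. First find Macaulay duration:
  t   CF        PV=CF/(1+0.0315)^t    t·PV
  1       500.00       484.7310       484.7310
  2       500.00       469.9282       939.8565
  3       500.00       455.5775     1,366.7326
  4       500.00       441.6651     1,766.6604
  5       500.00       428.1775     2,140.8875
  6       500.00       415.1018     2,490.6108
  7       500.00       402.4254     2,816.9778
  8    50,500.00    39,403.7468   315,229.9743
  Σ                 42,501.3533   327,236.4308
P = 42,501.3533; Macaulay duration = 327,236.4308 / 42,501.3533 = 7.69944 years.
Modified duration = D_Mac / (1 + y) = 7.69944 / 1.0315 = 7.46431 years.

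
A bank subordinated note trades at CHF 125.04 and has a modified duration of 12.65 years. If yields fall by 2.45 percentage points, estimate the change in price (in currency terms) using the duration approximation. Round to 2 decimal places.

Duration approximation: ΔP/P ≈ -D_mod · Δy = -12.65 × (-0.0245) = +0.309925.
ΔP ≈ 125.04 × (+0.309925) = +38.753022.

+CHF 38.75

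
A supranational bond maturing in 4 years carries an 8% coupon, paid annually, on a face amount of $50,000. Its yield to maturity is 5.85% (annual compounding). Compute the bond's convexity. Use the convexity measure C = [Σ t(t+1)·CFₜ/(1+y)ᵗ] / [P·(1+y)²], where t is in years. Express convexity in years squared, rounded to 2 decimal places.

15.44

With y = 0.0585:
  t   CF        PV=CF/(1+0.0585)^t    t·PV        t(t+1)·PV
  1     4,000.00     3,778.9325     3,778.9325       7,557.8649
  2     4,000.00     3,570.0826     7,140.1652      21,420.4957
  3     4,000.00     3,372.7753    10,118.3258      40,473.3032
  4    54,000.00    43,016.0284   172,064.1137     860,320.5684
  Σ                 53,737.8188   193,101.5372     929,772.2322
P = 53,737.8188.
Convexity = Σ t(t+1)·PV / [P·(1+y)²] = 929,772.2322 / (53,737.8188 × 1.120422) = 15.44240.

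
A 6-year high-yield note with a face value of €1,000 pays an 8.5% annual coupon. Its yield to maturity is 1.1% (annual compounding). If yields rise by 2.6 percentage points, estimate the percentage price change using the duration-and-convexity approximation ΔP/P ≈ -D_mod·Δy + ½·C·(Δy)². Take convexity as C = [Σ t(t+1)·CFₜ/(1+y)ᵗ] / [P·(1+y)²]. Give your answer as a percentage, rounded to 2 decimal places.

With y = 0.011:
  t   CF        PV=CF/(1+0.011)^t    t·PV        t(t+1)·PV
  1        85.00        84.0752        84.0752         168.1503
  2        85.00        83.1604       166.3208         498.9625
  3        85.00        82.2556       246.7668         987.0672
  4        85.00        81.3606       325.4425       1,627.2126
  5        85.00        80.4754       402.3770       2,414.2620
  6     1,085.00     1,016.0681     6,096.4084      42,674.8590
  Σ                  1,427.3953     7,321.3907      48,370.5136
P = 1,427.3953; D_Mac = 5.12920 yrs; D_mod = 5.07339 yrs; C = 33.15386.
Duration effect: -5.07339 × (+0.026) = -0.131908
Convexity effect: 0.5 × 33.15386 × (0.026)² = +0.0112060
ΔP/P ≈ -0.131908 + 0.0112060 = -0.120702 = -12.0702%.

-12.07%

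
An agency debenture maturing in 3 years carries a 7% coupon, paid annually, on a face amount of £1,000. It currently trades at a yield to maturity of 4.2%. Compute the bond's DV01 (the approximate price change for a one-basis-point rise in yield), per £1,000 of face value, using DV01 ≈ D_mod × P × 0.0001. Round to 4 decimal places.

Periodic yield y = 0.042.
  t   CF        PV=CF/(1+0.042)^t    t·PV
  1        70.00        67.1785        67.1785
  2        70.00        64.4707       128.9415
  3     1,070.00       945.7593     2,837.2779
  Σ                  1,077.4085     3,033.3979
P = 1,077.4085; D_Mac = 2.81546 yrs; D_mod = 2.70197 yrs.
DV01 ≈ 2.70197 × 1,077.4085 × 0.0001 = 0.291113.

£0.2911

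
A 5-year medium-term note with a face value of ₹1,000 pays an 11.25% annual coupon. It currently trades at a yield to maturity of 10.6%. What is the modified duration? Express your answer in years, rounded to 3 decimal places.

3.705 years

Periodic yield y = 0.106. First find Macaulay duration:
  t   CF        PV=CF/(1+0.106)^t    t·PV
  1       112.50       101.7179       101.7179
  2       112.50        91.9692       183.9383
  3       112.50        83.1548       249.4643
  4       112.50        75.1851       300.7406
  5     1,112.50       672.2401     3,361.2003
  Σ                  1,024.2670     4,197.0614
P = 1,024.2670; Macaulay duration = 4,197.0614 / 1,024.2670 = 4.09762 years.
Modified duration = D_Mac / (1 + y) = 4.09762 / 1.106 = 3.70490 years.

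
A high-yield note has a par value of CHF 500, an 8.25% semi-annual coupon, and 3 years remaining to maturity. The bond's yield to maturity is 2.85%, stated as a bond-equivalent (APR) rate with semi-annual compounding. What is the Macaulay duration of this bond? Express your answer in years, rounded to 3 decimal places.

2.741 years

Periodic yield y = 0.01425. Discount each cash flow and weight by its period:
  t   CF        PV=CF/(1+0.01425)^t    t·PV
  1       20.625        20.3352        20.3352
  2       20.625        20.0495        40.0990
  3       20.625        19.7678        59.3035
  4       20.625        19.4901        77.9604
  5       20.625        19.2163        96.0813
  6      520.625       478.2499     2,869.4996
  Σ                    577.1089     3,163.2790
Price P = Σ PV = 577.1089.
Macaulay duration = Σ(t·PV) / P = 3,163.2790 / 577.1089 = 5.48125 half-year periods.
In years: 5.48125 / 2 = 2.74063 years.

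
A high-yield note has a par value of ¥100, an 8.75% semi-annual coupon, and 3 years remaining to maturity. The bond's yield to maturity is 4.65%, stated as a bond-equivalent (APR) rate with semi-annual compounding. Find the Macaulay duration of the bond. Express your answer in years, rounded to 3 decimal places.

Periodic yield y = 0.02325. Discount each cash flow and weight by its period:
  t   CF        PV=CF/(1+0.02325)^t    t·PV
  1        4.375         4.2756         4.2756
  2        4.375         4.1784         8.3569
  3        4.375         4.0835        12.2505
  4        4.375         3.9907        15.9629
  5        4.375         3.9000        19.5002
  6      104.375        90.9297       545.5785
  Σ                    111.3580       605.9245
Price P = Σ PV = 111.3580.
Macaulay duration = Σ(t·PV) / P = 605.9245 / 111.3580 = 5.44123 half-year periods.
In years: 5.44123 / 2 = 2.72061 years.

2.721 years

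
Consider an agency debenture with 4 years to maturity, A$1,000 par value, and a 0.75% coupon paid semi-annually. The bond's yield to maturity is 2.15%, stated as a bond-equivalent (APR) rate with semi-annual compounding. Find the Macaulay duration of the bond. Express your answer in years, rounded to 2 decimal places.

3.95 years

Periodic yield y = 0.01075. Discount each cash flow and weight by its period:
  t   CF        PV=CF/(1+0.01075)^t    t·PV
  1         3.75         3.7101         3.7101
  2         3.75         3.6707         7.3413
  3         3.75         3.6316        10.8949
  4         3.75         3.5930        14.3720
  5         3.75         3.5548        17.7739
  6         3.75         3.5170        21.1018
  7         3.75         3.4796        24.3570
  8     1,003.75       921.4580     7,371.6642
  Σ                    946.6147     7,471.2152
Price P = Σ PV = 946.6147.
Macaulay duration = Σ(t·PV) / P = 7,471.2152 / 946.6147 = 7.89256 half-year periods.
In years: 7.89256 / 2 = 3.94628 years.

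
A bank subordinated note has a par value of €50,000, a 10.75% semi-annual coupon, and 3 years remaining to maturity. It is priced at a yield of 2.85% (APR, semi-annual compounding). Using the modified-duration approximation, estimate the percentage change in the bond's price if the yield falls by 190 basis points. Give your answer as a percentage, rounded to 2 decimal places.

+5.02%

Periodic yield y = 0.01425. Modified duration first:
  t   CF        PV=CF/(1+0.01425)^t    t·PV
  1     2,687.50     2,649.7412     2,649.7412
  2     2,687.50     2,612.5129     5,225.0258
  3     2,687.50     2,575.8076     7,727.4229
  4     2,687.50     2,539.6181    10,158.4723
  5     2,687.50     2,503.9370    12,519.6848
  6    52,687.50    48,399.1232   290,394.7390
  Σ                 61,280.7399   328,675.0859
P = 61,280.7399; D_Mac = 5.36343 half-year periods = 2.68172 yrs; D_mod = 2.68172/(1+0.01425) = 2.64404 yrs.
ΔP/P ≈ -D_mod · Δy = -2.64404 × (-0.019) = +0.050237 = +5.0237%.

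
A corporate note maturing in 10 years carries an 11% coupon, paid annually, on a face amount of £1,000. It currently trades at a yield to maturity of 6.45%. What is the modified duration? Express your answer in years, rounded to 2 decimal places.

Periodic yield y = 0.0645. First find Macaulay duration:
  t   CF        PV=CF/(1+0.0645)^t    t·PV
  1       110.00       103.3349       103.3349
  2       110.00        97.0736       194.1473
  3       110.00        91.1918       273.5753
  4       110.00        85.6663       342.6652
  5       110.00        80.4756       402.3781
  6       110.00        75.5995       453.5968
  7       110.00        71.0188       497.1313
  8       110.00        66.7156       533.7248
  9       110.00        62.6732       564.0586
  10    1,110.00       594.1093     5,941.0926
  Σ                  1,327.8585     9,305.7048
P = 1,327.8585; Macaulay duration = 9,305.7048 / 1,327.8585 = 7.00805 years.
Modified duration = D_Mac / (1 + y) = 7.00805 / 1.0645 = 6.58342 years.

6.58 years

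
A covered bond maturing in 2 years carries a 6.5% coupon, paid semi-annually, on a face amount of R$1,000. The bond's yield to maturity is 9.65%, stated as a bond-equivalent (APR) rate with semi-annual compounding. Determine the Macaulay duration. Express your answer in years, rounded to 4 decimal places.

Periodic yield y = 0.04825. Discount each cash flow and weight by its period:
  t   CF        PV=CF/(1+0.04825)^t    t·PV
  1        32.50        31.0041        31.0041
  2        32.50        29.5770        59.1539
  3        32.50        28.2156        84.6467
  4     1,032.50       855.1269     3,420.5077
  Σ                    943.9235     3,595.3123
Price P = Σ PV = 943.9235.
Macaulay duration = Σ(t·PV) / P = 3,595.3123 / 943.9235 = 3.80890 half-year periods.
In years: 3.80890 / 2 = 1.90445 years.

1.9045 years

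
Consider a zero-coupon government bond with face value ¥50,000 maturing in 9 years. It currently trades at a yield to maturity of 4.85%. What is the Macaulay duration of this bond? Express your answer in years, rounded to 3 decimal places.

A zero-coupon bond has a single cash flow at maturity, so its Macaulay duration equals its maturity: 9 years.

9.000 years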